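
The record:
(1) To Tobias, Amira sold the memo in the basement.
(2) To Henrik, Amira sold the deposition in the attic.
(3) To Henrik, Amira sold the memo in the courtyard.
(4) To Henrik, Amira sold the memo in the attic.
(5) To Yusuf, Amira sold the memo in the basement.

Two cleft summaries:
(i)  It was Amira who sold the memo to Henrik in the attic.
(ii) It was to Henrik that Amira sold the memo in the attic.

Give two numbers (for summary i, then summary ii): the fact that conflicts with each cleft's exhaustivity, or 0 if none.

0, 0

Summary (i) focuses "Amira" (the agent); background same thing, recipient, setting (the memo / Henrik / in the attic). No fact matches that background with a different agent, so 0.
Summary (ii) focuses "Henrik" (the recipient); background same agent, thing, setting (Amira / the memo / in the attic). No fact matches that background with a different recipient, so 0.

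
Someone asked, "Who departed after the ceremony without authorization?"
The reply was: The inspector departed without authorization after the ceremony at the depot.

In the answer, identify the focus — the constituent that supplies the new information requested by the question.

the inspector

The wh-word "who" asks about the subject (agent).
In the answer, "without authorization" and "after the ceremony" are given — repeated from the question.
"at the depot" is also new, but it specifies the location, which is not what the question asks about — so it is not the focus.
The constituent filling the subject (agent) gap is "the inspector"; that is the focus.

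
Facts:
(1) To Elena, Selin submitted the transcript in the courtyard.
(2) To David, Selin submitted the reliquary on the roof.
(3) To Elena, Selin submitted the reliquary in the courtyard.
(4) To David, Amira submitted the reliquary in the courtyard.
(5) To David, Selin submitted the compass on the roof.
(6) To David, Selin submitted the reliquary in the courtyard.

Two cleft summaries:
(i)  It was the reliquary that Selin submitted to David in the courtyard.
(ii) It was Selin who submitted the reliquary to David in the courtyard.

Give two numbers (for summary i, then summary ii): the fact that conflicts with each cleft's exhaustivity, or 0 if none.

0, 4

(i): focus "the reliquary". No fact shares Selin as agent and David as recipient and in the courtyard as setting with a different thing. 0.
(ii): focus "Selin". Looking for the reliquary as thing and David as recipient and in the courtyard as setting with some other agent — fact (4) has Amira there. Refuted.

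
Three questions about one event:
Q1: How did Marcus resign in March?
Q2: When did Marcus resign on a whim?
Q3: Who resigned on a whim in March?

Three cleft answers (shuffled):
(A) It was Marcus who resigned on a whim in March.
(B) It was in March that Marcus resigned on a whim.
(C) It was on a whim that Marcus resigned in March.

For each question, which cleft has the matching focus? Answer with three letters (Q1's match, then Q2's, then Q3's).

CBA

Q1 asks about the manner; cleft (C) focuses "on a whim", which is the manner — so Q1 → C.
Q2 asks about the time; cleft (B) focuses "in March", which is the time — so Q2 → B.
Q3 asks about the subject (agent); cleft (A) focuses "Marcus", which is the subject (agent) — so Q3 → A.
Mapping: Q1→C, Q2→B, Q3→A.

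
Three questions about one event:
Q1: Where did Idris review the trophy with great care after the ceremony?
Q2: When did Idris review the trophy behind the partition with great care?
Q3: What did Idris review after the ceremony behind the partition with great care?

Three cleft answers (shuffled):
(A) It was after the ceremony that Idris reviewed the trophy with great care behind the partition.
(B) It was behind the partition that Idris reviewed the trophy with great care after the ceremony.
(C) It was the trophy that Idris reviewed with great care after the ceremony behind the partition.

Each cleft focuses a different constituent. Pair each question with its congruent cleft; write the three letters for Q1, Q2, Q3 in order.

BAC

Q1 asks about the location; cleft (B) focuses "behind the partition", which is the location — so Q1 → B.
Q2 asks about the time; cleft (A) focuses "after the ceremony", which is the time — so Q2 → A.
Q3 asks about the direct object; cleft (C) focuses "the trophy", which is the direct object — so Q3 → C.
Mapping: Q1→B, Q2→A, Q3→C.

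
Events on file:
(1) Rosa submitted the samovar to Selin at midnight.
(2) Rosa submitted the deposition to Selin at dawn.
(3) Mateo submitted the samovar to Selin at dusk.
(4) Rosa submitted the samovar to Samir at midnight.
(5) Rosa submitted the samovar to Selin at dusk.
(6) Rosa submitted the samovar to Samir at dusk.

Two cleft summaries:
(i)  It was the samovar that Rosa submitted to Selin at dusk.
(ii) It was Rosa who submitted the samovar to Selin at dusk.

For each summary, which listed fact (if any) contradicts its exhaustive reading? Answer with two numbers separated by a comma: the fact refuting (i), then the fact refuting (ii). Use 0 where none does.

0, 3

Summary (i) focuses "the samovar" (the thing); background agent = Rosa, recipient = Selin, setting = at dusk. No fact matches that background with a different thing, so 0.
Summary (ii) focuses "Rosa" (the agent); background thing = the samovar, recipient = Selin, setting = at dusk. Fact (3) matches that background with agent = Mateo — refutes (ii).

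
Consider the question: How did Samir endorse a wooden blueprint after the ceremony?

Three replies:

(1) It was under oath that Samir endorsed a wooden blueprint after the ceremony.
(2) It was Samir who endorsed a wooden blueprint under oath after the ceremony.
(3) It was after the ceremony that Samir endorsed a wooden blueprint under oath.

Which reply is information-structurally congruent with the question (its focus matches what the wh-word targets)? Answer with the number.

The question word "how" targets the manner.
Option (1) clefts "under oath" — that matches what the question asks about.
Option (2) clefts "Samir" — the subject (agent), not what was asked.
Option (3) clefts "after the ceremony" — the time, not what was asked.
So the congruent reply is (1).

1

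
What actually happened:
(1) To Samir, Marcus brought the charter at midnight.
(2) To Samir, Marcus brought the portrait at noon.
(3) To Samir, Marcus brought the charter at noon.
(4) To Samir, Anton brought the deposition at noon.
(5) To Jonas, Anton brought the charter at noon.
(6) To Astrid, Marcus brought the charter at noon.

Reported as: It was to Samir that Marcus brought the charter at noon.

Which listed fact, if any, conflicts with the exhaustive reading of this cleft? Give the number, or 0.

6

Focus of the cleft: "Samir" (the recipient). Presupposed background: Marcus as agent and the charter as thing and at noon as setting.
The exhaustive reading says no other recipient fits that background.
But fact (6) also has Marcus as agent and the charter as thing and at noon as setting, with recipient = Astrid — so the exhaustive reading fails.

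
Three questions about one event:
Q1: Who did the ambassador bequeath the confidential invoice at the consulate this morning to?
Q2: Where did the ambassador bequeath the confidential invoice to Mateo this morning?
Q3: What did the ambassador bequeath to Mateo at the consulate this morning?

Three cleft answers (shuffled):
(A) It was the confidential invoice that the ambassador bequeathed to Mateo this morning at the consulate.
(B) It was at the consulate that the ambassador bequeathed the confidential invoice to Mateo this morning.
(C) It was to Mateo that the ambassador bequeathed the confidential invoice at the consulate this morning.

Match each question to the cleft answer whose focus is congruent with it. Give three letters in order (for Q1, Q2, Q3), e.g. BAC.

CBA

Q1 asks about the recipient; cleft (C) focuses "to Mateo", which is the recipient — so Q1 → C.
Q2 asks about the location; cleft (B) focuses "at the consulate", which is the location — so Q2 → B.
Q3 asks about the direct object; cleft (A) focuses "the confidential invoice", which is the direct object — so Q3 → A.
Mapping: Q1→C, Q2→B, Q3→A.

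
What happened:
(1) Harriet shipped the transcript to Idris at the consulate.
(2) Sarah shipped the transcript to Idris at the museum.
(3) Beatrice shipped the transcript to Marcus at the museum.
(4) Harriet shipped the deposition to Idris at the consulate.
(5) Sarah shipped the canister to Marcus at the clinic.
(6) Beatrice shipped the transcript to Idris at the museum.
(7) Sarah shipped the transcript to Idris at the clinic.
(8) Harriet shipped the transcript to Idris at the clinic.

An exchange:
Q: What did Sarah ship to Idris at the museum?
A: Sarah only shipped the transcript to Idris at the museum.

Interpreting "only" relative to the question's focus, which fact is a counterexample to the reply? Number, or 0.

The question "What did ...?" targets the thing, so in the reply the focus falls on "the transcript".
"Only" then excludes alternative things while the background — agent = Sarah, recipient = Idris, setting = at the museum — is held fixed.
No fact keeps agent = Sarah, recipient = Idris, setting = at the museum while changing the thing; every other fact differs on something backgrounded. The reply stands.
(Fact (7) would refute a reading with focus on the setting — but that is not what the question asks.)

0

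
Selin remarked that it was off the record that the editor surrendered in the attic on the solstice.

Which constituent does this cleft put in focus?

off the record

In an it-cleft "It was X that/who ...", the clefted constituent X is the focus; the that/who-clause expresses the presupposed open proposition.
Here the focus is "off the record". The backgrounded (presupposed) material includes "the editor", "on the solstice" and "in the attic".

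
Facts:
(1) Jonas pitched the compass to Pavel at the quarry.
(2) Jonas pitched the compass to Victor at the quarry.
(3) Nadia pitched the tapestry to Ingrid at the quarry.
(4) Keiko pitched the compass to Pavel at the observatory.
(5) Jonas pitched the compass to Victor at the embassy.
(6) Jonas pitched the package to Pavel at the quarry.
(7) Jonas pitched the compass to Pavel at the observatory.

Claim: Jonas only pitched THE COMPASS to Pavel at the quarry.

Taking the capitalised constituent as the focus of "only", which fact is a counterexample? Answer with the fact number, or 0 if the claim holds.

6

Focus (in capitals) is "the compass" — the thing. "Only" excludes alternative things while holding fixed same agent, recipient, setting (Jonas / Pavel / at the quarry).
Fact (6) shares the background but differs in thing (the package) — a counterexample.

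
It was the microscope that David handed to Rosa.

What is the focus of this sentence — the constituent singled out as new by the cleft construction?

the microscope

In an it-cleft "It was X that/who ...", the clefted constituent X is the focus; the that/who-clause expresses the presupposed open proposition.
Here the focus is "the microscope". The backgrounded (presupposed) material includes "David" and "to Rosa".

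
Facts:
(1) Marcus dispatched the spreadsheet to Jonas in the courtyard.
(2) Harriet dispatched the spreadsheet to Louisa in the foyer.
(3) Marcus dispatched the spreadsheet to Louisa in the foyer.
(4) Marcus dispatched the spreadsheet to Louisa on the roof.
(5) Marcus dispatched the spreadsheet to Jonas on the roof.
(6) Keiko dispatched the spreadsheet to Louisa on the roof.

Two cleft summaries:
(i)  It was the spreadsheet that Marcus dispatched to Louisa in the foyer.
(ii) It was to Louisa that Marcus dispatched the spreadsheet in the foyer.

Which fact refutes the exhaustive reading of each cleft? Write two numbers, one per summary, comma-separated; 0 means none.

Summary (i) focuses "the spreadsheet" (the thing); background same agent, recipient, setting (Marcus / Louisa / in the foyer). No fact matches that background with a different thing, so 0.
Summary (ii) focuses "Louisa" (the recipient); background same agent, thing, setting (Marcus / the spreadsheet / in the foyer). No fact matches that background with a different recipient, so 0.

0, 0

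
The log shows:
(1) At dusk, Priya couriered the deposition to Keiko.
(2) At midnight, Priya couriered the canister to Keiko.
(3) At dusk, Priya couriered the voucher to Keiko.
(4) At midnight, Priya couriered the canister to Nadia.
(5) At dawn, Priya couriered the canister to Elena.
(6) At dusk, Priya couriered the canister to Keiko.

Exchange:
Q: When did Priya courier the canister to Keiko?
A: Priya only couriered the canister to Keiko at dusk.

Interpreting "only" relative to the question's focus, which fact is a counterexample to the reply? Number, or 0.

2

The question "When did ...?" targets the setting, so in the reply the focus falls on "at dusk".
"Only" then excludes alternative settings while the background — Priya as agent and the canister as thing and Keiko as recipient — is held fixed.
Fact (2) shares the background with a different setting (at midnight) — counterexample.
(Fact (1) would refute a reading with focus on the thing — but that is not what the question asks.)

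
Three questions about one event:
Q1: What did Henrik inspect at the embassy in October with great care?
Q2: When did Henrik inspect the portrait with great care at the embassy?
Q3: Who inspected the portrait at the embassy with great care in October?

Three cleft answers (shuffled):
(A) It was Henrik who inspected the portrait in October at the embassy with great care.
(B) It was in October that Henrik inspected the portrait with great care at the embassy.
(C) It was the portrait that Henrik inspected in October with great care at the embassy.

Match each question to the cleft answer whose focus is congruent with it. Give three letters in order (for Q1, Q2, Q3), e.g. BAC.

CBA

Q1 asks about the direct object; cleft (C) focuses "the portrait", which is the direct object — so Q1 → C.
Q2 asks about the time; cleft (B) focuses "in October", which is the time — so Q2 → B.
Q3 asks about the subject (agent); cleft (A) focuses "Henrik", which is the subject (agent) — so Q3 → A.
Mapping: Q1→C, Q2→B, Q3→A.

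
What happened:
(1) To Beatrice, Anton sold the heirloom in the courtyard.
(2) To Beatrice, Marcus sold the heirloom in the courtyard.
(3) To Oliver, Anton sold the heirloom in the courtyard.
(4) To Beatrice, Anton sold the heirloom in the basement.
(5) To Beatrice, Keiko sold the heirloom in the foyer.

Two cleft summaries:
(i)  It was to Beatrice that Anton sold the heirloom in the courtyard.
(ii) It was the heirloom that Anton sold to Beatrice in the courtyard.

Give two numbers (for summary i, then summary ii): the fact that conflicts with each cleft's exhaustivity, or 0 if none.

(i): focus "Beatrice". Looking for agent = Anton, thing = the heirloom, setting = in the courtyard with some other recipient — fact (3) has Oliver there. Refuted.
(ii): focus "the heirloom". No fact shares agent = Anton, recipient = Beatrice, setting = in the courtyard with a different thing. 0.

3, 0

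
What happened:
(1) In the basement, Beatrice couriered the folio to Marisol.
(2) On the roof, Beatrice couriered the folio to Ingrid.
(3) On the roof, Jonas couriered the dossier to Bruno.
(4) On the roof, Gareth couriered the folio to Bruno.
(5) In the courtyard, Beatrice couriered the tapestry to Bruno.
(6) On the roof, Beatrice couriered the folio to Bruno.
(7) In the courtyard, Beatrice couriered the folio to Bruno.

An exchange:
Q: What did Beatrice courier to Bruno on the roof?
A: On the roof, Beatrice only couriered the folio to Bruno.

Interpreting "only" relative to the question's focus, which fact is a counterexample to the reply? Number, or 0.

0

Answering "What did ...?" puts focus on the thing — here, "the folio".
So "only" ranges over things; the rest (same agent, recipient, setting (Beatrice / Bruno / on the roof)) is presupposed.
No listed fact shares that background with another thing. Nothing contradicts the reply.
(Fact (7) would refute a reading with focus on the setting — but that is not what the question asks.)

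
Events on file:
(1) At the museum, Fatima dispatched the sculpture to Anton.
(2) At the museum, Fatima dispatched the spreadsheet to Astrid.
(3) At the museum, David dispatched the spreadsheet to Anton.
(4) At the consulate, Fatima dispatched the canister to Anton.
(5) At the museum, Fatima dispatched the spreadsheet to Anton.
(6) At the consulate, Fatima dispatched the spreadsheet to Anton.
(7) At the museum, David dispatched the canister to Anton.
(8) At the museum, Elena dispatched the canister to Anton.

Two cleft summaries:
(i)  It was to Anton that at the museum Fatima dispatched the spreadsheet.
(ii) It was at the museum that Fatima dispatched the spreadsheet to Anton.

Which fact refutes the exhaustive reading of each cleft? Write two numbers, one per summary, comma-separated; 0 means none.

(i): focus "Anton". Looking for agent = Fatima, thing = the spreadsheet, setting = at the museum with some other recipient — fact (2) has Astrid there. Refuted.
(ii): focus "at the museum". Looking for agent = Fatima, thing = the spreadsheet, recipient = Anton with some other setting — fact (6) has at the consulate there. Refuted.

2, 6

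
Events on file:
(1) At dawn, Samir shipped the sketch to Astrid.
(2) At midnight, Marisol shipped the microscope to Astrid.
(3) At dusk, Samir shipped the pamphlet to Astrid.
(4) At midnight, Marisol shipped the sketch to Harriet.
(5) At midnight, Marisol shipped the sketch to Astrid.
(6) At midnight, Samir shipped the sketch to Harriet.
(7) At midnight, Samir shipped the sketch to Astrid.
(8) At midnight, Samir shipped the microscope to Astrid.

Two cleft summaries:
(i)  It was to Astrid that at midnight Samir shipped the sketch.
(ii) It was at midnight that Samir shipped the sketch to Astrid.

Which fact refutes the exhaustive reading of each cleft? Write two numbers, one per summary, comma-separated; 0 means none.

6, 1

(i): focus "Astrid". Looking for Samir as agent and the sketch as thing and at midnight as setting with some other recipient — fact (6) has Harriet there. Refuted.
(ii): focus "at midnight". Looking for Samir as agent and the sketch as thing and Astrid as recipient with some other setting — fact (1) has at dawn there. Refuted.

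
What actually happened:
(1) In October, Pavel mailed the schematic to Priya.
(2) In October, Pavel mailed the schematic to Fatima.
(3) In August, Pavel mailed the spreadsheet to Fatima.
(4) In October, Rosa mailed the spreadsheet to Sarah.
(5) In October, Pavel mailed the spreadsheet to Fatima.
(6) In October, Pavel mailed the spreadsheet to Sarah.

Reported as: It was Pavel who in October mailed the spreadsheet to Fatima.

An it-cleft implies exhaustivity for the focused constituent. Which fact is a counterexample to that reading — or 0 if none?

Focus of the cleft: "Pavel" (the agent). Presupposed background: same thing, recipient, setting (the spreadsheet / Fatima / in October).
The exhaustive reading says no other agent fits that background.
No listed fact matches the background with a different agent. Exhaustivity holds.

0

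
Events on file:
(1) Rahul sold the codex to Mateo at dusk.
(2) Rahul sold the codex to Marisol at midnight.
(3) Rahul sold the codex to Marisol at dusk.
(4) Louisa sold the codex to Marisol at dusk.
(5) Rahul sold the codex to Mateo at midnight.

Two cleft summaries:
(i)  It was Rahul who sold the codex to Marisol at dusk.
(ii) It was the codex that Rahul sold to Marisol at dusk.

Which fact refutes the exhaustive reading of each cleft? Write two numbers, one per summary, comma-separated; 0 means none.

4, 0

(i): focus "Rahul". Looking for the codex as thing and Marisol as recipient and at dusk as setting with some other agent — fact (4) has Louisa there. Refuted.
(ii): focus "the codex". No fact shares Rahul as agent and Marisol as recipient and at dusk as setting with a different thing. 0.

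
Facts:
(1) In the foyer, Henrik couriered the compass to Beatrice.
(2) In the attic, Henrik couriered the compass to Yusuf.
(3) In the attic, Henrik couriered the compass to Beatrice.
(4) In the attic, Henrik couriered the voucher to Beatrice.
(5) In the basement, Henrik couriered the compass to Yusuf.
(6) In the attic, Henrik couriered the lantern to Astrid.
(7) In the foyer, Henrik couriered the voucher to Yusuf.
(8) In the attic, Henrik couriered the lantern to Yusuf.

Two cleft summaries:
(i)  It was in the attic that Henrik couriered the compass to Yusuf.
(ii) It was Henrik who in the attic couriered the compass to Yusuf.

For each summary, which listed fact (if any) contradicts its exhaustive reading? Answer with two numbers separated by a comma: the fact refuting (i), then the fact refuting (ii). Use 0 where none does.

5, 0

(i): focus "in the attic". Looking for agent = Henrik, thing = the compass, recipient = Yusuf with some other setting — fact (5) has in the basement there. Refuted.
(ii): focus "Henrik". No fact shares thing = the compass, recipient = Yusuf, setting = in the attic with a different agent. 0.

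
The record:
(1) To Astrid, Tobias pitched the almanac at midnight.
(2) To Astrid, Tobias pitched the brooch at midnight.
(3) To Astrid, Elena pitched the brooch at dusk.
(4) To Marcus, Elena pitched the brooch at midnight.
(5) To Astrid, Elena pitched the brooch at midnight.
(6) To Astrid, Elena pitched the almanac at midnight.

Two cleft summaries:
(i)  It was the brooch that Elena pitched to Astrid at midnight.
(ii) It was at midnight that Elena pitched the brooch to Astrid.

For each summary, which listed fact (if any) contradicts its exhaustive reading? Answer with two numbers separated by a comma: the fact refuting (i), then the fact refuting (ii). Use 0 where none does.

Summary (i) focuses "the brooch" (the thing); background Elena as agent and Astrid as recipient and at midnight as setting. Fact (6) matches that background with thing = the almanac — refutes (i).
Summary (ii) focuses "at midnight" (the setting); background Elena as agent and the brooch as thing and Astrid as recipient. Fact (3) matches that background with setting = at dusk — refutes (ii).

6, 3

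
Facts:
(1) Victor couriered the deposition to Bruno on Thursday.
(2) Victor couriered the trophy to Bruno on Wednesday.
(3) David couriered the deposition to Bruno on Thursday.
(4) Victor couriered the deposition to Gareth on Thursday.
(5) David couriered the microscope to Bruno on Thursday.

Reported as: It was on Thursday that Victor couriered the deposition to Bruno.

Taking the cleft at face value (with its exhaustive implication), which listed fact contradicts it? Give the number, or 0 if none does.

The cleft puts "on Thursday" in focus and presupposes the open proposition with same agent, thing, recipient (Victor / the deposition / Bruno).
The exhaustive reading says no other setting fits that background.
Every other fact differs from the presupposition on some backgrounded slot, so none challenges the exhaustivity.

0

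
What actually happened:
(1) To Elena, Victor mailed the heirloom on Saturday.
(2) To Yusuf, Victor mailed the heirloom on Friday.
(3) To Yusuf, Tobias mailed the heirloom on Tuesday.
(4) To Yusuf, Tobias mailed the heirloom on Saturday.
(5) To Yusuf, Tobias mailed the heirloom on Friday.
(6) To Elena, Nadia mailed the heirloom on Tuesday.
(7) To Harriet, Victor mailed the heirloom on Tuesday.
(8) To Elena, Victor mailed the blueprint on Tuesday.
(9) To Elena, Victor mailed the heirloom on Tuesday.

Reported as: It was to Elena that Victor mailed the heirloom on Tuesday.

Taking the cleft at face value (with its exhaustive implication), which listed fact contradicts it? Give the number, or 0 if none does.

Focus of the cleft: "Elena" (the recipient). Presupposed background: agent = Victor, thing = the heirloom, setting = on Tuesday.
The exhaustive reading says no other recipient fits that background.
But fact (7) also has agent = Victor, thing = the heirloom, setting = on Tuesday, with recipient = Harriet — so the exhaustive reading fails.

7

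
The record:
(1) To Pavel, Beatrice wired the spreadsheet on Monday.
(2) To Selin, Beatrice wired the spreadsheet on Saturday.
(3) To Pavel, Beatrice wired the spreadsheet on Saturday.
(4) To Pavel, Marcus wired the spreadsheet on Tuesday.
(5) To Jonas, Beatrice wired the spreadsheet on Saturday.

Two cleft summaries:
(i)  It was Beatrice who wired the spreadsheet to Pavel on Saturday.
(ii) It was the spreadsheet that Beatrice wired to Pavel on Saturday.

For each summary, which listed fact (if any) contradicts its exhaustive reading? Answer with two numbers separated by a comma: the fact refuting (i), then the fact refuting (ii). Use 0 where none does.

0, 0

Summary (i) focuses "Beatrice" (the agent); background thing = the spreadsheet, recipient = Pavel, setting = on Saturday. No fact matches that background with a different agent, so 0.
Summary (ii) focuses "the spreadsheet" (the thing); background agent = Beatrice, recipient = Pavel, setting = on Saturday. No fact matches that background with a different thing, so 0.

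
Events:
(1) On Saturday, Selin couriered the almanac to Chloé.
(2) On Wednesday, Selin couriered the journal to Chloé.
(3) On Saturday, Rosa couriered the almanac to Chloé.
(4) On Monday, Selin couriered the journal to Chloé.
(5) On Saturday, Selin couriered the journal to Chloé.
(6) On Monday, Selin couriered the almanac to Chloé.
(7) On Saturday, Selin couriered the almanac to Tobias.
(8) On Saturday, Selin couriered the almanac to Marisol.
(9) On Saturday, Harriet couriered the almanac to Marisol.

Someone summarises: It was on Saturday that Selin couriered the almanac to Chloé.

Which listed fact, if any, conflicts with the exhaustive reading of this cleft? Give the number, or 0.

6

The cleft puts "on Saturday" in focus and presupposes the open proposition with same agent, thing, recipient (Selin / the almanac / Chloé).
Exhaustivity: on Saturday is the only setting satisfying that background.
Fact (6) shares the background but with setting = on Monday; exhaustivity is violated.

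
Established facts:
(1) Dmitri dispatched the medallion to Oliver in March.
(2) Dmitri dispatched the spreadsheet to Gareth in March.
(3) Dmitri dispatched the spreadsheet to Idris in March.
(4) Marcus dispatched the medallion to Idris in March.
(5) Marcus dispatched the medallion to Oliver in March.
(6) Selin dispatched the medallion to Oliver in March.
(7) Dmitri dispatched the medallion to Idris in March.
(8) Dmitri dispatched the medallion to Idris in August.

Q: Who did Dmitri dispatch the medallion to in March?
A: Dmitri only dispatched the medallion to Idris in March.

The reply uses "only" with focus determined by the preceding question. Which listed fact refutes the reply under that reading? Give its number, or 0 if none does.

The question "Who did ... to ...?" targets the recipient, so in the reply the focus falls on "Idris".
"Only" then excludes alternative recipients while the background — agent = Dmitri, thing = the medallion, setting = in March — is held fixed.
Fact (1) shares the background with a different recipient (Oliver) — counterexample.
(Fact (3) would refute a reading with focus on the thing — but that is not what the question asks.)

1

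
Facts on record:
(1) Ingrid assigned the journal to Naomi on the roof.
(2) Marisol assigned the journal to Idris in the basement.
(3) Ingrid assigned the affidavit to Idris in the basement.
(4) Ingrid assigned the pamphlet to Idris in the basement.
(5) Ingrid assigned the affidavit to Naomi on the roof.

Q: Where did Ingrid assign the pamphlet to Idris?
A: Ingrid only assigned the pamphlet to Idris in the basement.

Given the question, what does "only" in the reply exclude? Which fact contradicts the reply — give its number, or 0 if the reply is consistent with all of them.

0

The question "Where did ...?" targets the setting, so in the reply the focus falls on "in the basement".
"Only" then excludes alternative settings while the background — same agent, thing, recipient (Ingrid / the pamphlet / Idris) — is held fixed.
No listed fact shares that background with another setting. Nothing contradicts the reply.
(Fact (3) would refute a reading with focus on the thing — but that is not what the question asks.)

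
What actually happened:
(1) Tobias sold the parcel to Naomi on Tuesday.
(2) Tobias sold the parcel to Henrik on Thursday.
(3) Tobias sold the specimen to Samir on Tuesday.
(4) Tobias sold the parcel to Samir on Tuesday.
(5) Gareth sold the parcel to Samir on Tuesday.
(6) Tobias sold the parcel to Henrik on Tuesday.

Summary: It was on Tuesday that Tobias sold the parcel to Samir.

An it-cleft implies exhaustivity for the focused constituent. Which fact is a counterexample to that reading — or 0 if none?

0

The cleft puts "on Tuesday" in focus and presupposes the open proposition with agent = Tobias, thing = the parcel, recipient = Samir.
The exhaustive reading says no other setting fits that background.
No listed fact matches the background with a different setting. Exhaustivity holds.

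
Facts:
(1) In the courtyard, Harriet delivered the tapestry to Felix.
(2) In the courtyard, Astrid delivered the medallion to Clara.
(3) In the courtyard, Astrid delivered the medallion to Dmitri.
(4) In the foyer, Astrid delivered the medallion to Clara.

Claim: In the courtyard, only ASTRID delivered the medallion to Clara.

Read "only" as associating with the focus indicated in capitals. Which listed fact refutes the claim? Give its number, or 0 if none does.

0

Focus (in capitals) is "Astrid" — the agent. "Only" excludes alternative agents while holding fixed same thing, recipient, setting (the medallion / Clara / in the courtyard).
Every other fact changes something in the background, not just the agent. Nothing refutes the claim.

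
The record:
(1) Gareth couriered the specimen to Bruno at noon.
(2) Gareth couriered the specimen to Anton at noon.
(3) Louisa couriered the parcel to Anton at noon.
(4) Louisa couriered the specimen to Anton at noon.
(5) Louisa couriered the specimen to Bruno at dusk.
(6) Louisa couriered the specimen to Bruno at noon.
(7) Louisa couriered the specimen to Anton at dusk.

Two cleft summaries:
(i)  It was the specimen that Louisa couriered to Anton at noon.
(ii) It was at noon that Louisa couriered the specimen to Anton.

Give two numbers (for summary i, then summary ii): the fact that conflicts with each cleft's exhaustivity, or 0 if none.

3, 7

Summary (i) focuses "the specimen" (the thing); background Louisa as agent and Anton as recipient and at noon as setting. Fact (3) matches that background with thing = the parcel — refutes (i).
Summary (ii) focuses "at noon" (the setting); background Louisa as agent and the specimen as thing and Anton as recipient. Fact (7) matches that background with setting = at dusk — refutes (ii).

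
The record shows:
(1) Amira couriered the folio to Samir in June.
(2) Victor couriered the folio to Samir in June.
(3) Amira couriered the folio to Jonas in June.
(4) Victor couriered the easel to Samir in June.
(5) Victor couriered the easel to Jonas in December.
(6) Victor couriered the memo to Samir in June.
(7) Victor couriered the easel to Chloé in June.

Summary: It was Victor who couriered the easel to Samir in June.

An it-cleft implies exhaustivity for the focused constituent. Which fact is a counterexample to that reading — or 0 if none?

The cleft puts "Victor" in focus and presupposes the open proposition with thing = the easel, recipient = Samir, setting = in June.
Exhaustivity: Victor is the only agent satisfying that background.
No listed fact matches the background with a different agent. Exhaustivity holds.

0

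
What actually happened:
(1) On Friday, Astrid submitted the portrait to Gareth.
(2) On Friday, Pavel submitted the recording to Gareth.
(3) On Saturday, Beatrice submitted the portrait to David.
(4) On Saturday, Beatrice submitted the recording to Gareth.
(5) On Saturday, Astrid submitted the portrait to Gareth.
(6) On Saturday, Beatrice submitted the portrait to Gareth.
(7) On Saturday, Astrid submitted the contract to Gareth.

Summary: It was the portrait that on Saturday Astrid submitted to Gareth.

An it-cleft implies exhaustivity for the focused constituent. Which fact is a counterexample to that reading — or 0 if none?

Focus of the cleft: "the portrait" (the thing). Presupposed background: Astrid as agent and Gareth as recipient and on Saturday as setting.
The exhaustive reading says no other thing fits that background.
Fact (7) shares the background but with thing = the contract; exhaustivity is violated.

7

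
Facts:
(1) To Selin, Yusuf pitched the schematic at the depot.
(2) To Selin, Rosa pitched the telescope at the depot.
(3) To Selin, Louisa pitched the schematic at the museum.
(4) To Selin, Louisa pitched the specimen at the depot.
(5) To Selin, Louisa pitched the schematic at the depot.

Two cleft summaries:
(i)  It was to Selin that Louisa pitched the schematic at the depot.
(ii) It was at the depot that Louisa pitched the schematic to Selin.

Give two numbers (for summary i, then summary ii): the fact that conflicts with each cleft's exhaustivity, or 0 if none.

(i): focus "Selin". No fact shares Louisa as agent and the schematic as thing and at the depot as setting with a different recipient. 0.
(ii): focus "at the depot". Looking for Louisa as agent and the schematic as thing and Selin as recipient with some other setting — fact (3) has at the museum there. Refuted.

0, 3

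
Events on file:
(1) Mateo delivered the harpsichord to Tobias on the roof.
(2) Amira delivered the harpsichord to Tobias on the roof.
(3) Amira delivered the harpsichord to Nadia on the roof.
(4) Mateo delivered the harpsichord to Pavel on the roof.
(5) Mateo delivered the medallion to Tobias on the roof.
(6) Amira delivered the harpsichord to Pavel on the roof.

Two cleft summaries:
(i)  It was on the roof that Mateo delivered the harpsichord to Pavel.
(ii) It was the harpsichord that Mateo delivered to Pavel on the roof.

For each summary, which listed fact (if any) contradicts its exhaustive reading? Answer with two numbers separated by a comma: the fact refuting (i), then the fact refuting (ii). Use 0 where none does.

0, 0

(i): focus "on the roof". No fact shares Mateo as agent and the harpsichord as thing and Pavel as recipient with a different setting. 0.
(ii): focus "the harpsichord". No fact shares Mateo as agent and Pavel as recipient and on the roof as setting with a different thing. 0.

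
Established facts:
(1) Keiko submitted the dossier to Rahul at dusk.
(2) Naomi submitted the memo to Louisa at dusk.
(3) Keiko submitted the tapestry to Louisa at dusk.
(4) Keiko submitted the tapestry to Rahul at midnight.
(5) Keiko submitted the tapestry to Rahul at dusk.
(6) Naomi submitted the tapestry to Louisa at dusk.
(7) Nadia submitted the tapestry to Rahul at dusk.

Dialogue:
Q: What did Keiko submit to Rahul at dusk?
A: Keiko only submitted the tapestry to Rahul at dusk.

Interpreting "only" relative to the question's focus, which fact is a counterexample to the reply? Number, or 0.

1

Answering "What did ...?" puts focus on the thing — here, "the tapestry".
So "only" ranges over things; the rest (Keiko as agent and Rahul as recipient and at dusk as setting) is presupposed.
Fact (1) keeps Keiko as agent and Rahul as recipient and at dusk as setting but has thing = the dossier; that refutes the reply.
(Fact (3) would refute a reading with focus on the recipient — but that is not what the question asks.)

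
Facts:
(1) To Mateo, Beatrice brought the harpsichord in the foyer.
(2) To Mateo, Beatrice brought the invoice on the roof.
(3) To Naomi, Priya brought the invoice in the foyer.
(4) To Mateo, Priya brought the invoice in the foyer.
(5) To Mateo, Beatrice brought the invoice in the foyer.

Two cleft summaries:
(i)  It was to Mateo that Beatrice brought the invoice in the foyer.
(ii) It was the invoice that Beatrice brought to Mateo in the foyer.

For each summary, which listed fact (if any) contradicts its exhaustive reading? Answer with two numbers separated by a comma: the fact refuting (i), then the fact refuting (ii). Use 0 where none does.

0, 1

Summary (i) focuses "Mateo" (the recipient); background same agent, thing, setting (Beatrice / the invoice / in the foyer). No fact matches that background with a different recipient, so 0.
Summary (ii) focuses "the invoice" (the thing); background same agent, recipient, setting (Beatrice / Mateo / in the foyer). Fact (1) matches that background with thing = the harpsichord — refutes (ii).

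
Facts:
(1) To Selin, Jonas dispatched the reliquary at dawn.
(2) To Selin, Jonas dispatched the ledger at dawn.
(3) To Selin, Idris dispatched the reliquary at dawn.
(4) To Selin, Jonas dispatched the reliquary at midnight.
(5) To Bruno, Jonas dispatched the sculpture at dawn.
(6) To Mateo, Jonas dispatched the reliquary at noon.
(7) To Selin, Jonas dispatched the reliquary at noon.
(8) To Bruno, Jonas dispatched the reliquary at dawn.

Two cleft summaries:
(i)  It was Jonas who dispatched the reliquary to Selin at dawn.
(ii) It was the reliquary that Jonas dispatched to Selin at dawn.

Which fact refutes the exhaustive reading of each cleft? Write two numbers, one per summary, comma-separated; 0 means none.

(i): focus "Jonas". Looking for thing = the reliquary, recipient = Selin, setting = at dawn with some other agent — fact (3) has Idris there. Refuted.
(ii): focus "the reliquary". Looking for agent = Jonas, recipient = Selin, setting = at dawn with some other thing — fact (2) has the ledger there. Refuted.

3, 2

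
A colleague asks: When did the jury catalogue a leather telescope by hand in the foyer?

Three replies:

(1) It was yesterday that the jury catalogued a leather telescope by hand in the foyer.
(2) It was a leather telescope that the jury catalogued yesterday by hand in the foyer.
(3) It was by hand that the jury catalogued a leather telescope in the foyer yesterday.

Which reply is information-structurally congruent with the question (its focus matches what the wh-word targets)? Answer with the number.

The question word "when" targets the time.
Option (1) clefts "yesterday" — that matches what the question asks about.
Option (2) clefts "a leather telescope" — the direct object, not what was asked.
Option (3) clefts "by hand" — the manner, not what was asked.
So the congruent reply is (1).

1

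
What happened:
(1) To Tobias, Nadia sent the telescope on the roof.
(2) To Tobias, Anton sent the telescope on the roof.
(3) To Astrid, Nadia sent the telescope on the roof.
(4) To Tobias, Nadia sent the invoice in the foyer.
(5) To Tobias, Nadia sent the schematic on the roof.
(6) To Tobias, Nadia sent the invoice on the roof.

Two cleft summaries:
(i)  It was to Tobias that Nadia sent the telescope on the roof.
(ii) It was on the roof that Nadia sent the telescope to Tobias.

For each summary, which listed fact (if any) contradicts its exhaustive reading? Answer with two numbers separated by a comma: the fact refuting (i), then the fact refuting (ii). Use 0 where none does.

3, 0

(i): focus "Tobias". Looking for same agent, thing, setting (Nadia / the telescope / on the roof) with some other recipient — fact (3) has Astrid there. Refuted.
(ii): focus "on the roof". No fact shares same agent, thing, recipient (Nadia / the telescope / Tobias) with a different setting. 0.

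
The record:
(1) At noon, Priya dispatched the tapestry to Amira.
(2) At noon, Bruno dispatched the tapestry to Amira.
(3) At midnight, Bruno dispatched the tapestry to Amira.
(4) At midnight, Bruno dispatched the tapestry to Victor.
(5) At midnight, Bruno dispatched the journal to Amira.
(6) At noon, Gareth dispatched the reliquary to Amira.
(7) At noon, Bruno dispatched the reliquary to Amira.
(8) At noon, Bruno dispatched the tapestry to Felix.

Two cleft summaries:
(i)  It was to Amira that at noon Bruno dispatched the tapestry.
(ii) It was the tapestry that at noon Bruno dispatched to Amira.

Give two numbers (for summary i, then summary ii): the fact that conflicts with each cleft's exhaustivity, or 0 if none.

Summary (i) focuses "Amira" (the recipient); background Bruno as agent and the tapestry as thing and at noon as setting. Fact (8) matches that background with recipient = Felix — refutes (i).
Summary (ii) focuses "the tapestry" (the thing); background Bruno as agent and Amira as recipient and at noon as setting. Fact (7) matches that background with thing = the reliquary — refutes (ii).

8, 7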